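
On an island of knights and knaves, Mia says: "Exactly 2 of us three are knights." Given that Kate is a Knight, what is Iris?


Mia claims exactly 2 knights among Mia, Kate, Iris.
Given: Kate is a Knight.

Case 1: Mia is a Knight (tells truth)
  Then exactly 2 of the three are knights.
  Counting Mia, Kate: 2 knight(s) so far. Need 0 more → Iris = Knave.
Case 2: Mia is a Knave (lies)
  Then the count is NOT 2.
  If Iris = Knight, count = 2 = 2 → claim would be true, contradicts lie.
  If Iris = Knave, count = 1 ≠ 2 → lie confirmed ✓

Iris is a Knave.

Knave


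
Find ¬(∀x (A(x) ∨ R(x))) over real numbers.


Original: ∀x (A(x) ∨ R(x))
Rule: ¬∀→∃, ¬∃→∀, negate predicate.
Negation: ∃x (¬A(x) ∧ ¬R(x))

∃x (¬A(x) ∧ ¬R(x))


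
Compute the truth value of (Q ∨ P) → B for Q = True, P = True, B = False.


Q = True, P = True, B = False
Step 1: Q ∨ P = True OR True = True
Step 2: (True) → B: false only when antecedent=True and B=False.
Result: False

False


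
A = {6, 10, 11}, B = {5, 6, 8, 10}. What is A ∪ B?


A = {6, 10, 11}
B = {5, 6, 8, 10}
Operation: union
All elements combined: 5, 6, 8, 10, 11

{5, 6, 8, 10, 11}


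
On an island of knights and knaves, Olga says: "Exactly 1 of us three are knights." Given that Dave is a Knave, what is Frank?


Olga claims exactly 1 knights among Olga, Dave, Frank.
Given: Dave is a Knave.

Case 1: Olga is a Knight (tells truth)
  Then exactly 1 of the three are knights.
  Counting Olga, Dave: 1 knight(s) so far. Need 0 more → Frank = Knave.
Case 2: Olga is a Knave (lies)
  Then the count is NOT 1.
  If Frank = Knight, count = 1 = 1 → claim would be true, contradicts lie.
  If Frank = Knave, count = 0 ≠ 1 → lie confirmed ✓

Frank is a Knave.

Knave


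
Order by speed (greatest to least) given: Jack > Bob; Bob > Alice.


Constraints: Jack > Bob; Bob > Alice
Method: at each step, the next-highest is the one remaining person who never appears on the smaller side of a constraint between remaining people.
  Step 1: remaining {Bob, Alice, Jack}; on the smaller side: {Bob, Alice} → Jack is next (Jack > Bob).
  Step 2: remaining {Bob, Alice}; on the smaller side: {Alice} → Bob is next (Bob > Alice).
  Step 3: only Alice remains → lowest.
Final ranking (highest to lowest):

Jack > Bob > Alice


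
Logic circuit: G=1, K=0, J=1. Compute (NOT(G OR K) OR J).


G OR K = 1
NOT(1) = 0
0 OR 1 = 1

1


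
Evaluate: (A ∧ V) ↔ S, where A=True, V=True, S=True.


A = True, V = True, S = True
Expression: (A ∧ V) ↔ S
Step 1: A ∧ V = True AND True = True
Step 2: (True) ↔ S = (True iff True) = True

True


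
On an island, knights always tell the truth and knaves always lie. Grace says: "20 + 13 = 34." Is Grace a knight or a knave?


Statement: "20 + 13 = 34."
Actual: 20 + 13 = 33
Claimed: 34
Statement is FALSE → Grace lies → Knave

Knave


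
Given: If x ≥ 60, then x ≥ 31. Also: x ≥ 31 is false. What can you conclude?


Modus tollens: P → Q, ¬Q ⊢ ¬P
P: x ≥ 60
Q: x ≥ 31
We have P → Q and Q is false.
By modus tollens, P must be false.

It is not the case that x ≥ 60


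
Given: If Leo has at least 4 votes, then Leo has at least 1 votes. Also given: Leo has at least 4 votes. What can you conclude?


Modus ponens: P → Q, P ⊢ Q
P: Leo has at least 4 votes
Q: Leo has at least 1 votes
We have P → Q and P is true.
By modus ponens, Q must be true.

Leo has at least 1 votes


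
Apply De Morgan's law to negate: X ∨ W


De Morgan's law: ¬(P ∨ Q) ≡ ¬P ∧ ¬Q
¬(X ∨ W) = ¬X ∧ ¬W

¬X ∧ ¬W


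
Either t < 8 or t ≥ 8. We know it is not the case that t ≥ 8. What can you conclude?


Disjunctive syllogism: P ∨ Q, ¬P ⊢ Q
Disjunction: t < 8 ∨ t ≥ 8
We know it is not the case that t ≥ 8.
By disjunctive syllogism, the other disjunct must be true.

t < 8


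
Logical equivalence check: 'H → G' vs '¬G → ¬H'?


Expression 1: H → G
Expression 2: ¬G → ¬H
Truth table (H G | Expr1 Expr2):
  T T |   T     T
  T F |   F     F
  F T |   T     T
  F F |   T     T
All 4 rows agree, so the expressions are logically equivalent.

Yes


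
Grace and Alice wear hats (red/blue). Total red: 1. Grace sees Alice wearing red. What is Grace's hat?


Total red = 1, Alice = red
Red accounted for: 1
Remaining for Grace: 0
Grace's hat is blue.

blue


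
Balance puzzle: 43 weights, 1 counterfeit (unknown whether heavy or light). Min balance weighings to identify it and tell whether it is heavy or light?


Let n = 43. 86 possibilities (n weights × lighter/heavier); each weighing has 3 outcomes.
Bound for k weighings: say the first weighing puts j weights on each pan. If it tips, the 2j weighed weights remain suspects (each with a known direction) and k-1 weighings give 3^(k-1) outcomes; 3^(k-1) is odd, so 2j ≤ 3^(k-1) - 1. If it balances, the n - 2j unweighed weights remain with direction unknown: 2(n - 2j) ≤ 3^(k-1) - 1 by the same parity argument. Adding, n ≤ (3^(k-1) - 1) + (3^(k-1) - 1)/2 = (3^k - 3)/2, and the classical three-group strategy achieves this (3 weights in 2 weighings, 12 in 3, 39 in 4, 120 in 5).
So we need the smallest k with (3^k - 3)/2 ≥ 43.
k = 4: (3^4 - 3)/2 = 39 < 43 ✗
k = 5: (3^5 - 3)/2 = 120 ≥ 43 ✓

5


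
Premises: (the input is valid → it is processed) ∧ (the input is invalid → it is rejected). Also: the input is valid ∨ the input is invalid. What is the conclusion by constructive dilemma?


Constructive dilemma: (P → Q) ∧ (R → S), P ∨ R ⊢ Q ∨ S
Premise 1: the input is valid → it is processed
Premise 2: the input is invalid → it is rejected
Premise 3: the input is valid ∨ the input is invalid
Case 1: Assuming the input is valid, then by Premise 1, it is processed.
Case 2: Assuming the input is invalid, then by Premise 2, it is rejected.
Since one of the input is valid or the input is invalid must hold, we get it is processed or it is rejected.

It is processed or it is rejected.


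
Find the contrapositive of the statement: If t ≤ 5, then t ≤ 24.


Original: If t ≤ 5, then t ≤ 24
Contrapositive: If ¬Q, then ¬P
Negate Q: not (t ≤ 24)
Negate P: not (t ≤ 5)

If not (t ≤ 24), then not (t ≤ 5).


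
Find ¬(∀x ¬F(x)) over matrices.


Original: ∀x ¬F(x)
Rule: ¬∀→∃, ¬∃→∀, negate predicate.
Negation: ∃x F(x)

∃x F(x)


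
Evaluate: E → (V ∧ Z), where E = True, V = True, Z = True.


E = True, V = True, Z = True
Step 1: V ∧ Z = True AND True = True
Step 2: E → (True): false only when E=True and consequent=False.
Result: True

True


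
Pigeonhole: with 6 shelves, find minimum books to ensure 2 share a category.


Pigeonhole: to guarantee k in one of n categories, need (k-1)×n + 1.
k = 2, n = 6
Minimum = (2-1) × 6 + 1 = 1 × 6 + 1

7


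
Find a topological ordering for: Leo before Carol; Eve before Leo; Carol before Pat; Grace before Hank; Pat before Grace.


Constraints: Leo before Carol; Eve before Leo; Carol before Pat; Grace before Hank; Pat before Grace
Method: repeatedly schedule the remaining task that has no remaining task required before it.
  Step 1: remaining {Carol, Hank, Leo, Pat, Eve, Grace}; every task except Eve still has a predecessor pending → schedule Eve.
  Step 2: remaining {Carol, Hank, Leo, Pat, Grace}; every task except Leo still has a predecessor pending → schedule Leo.
  Step 3: remaining {Carol, Hank, Pat, Grace}; every task except Carol still has a predecessor pending → schedule Carol.
  Step 4: remaining {Hank, Pat, Grace}; every task except Pat still has a predecessor pending → schedule Pat.
  Step 5: remaining {Hank, Grace}; every task except Grace still has a predecessor pending → schedule Grace.
  Step 6: only Hank remains → schedule Hank.
Resulting order:

Eve → Leo → Carol → Pat → Grace → Hank


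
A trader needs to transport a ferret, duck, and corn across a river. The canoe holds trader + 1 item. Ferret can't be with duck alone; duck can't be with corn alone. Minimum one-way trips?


1. trader+duck → 2. trader ← 3. trader+ferret → 4. trader+duck ← 5. trader+corn → 6. trader ← 7. trader+duck →
Minimum trips = 7

7


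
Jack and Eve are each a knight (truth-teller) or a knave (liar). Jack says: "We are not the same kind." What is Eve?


Jack says: "We are not the same kind."
Case 1: Jack is a Knight (truth-teller)
  Statement is true → they ARE different → Eve is a Knave
Case 2: Jack is a Knave (liar)
  Statement is false → they are NOT different → Eve is a Knave
In both cases, Eve is a Knave.

Knave


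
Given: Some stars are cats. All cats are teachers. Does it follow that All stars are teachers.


Premise 1: Some stars are cats.
Premise 2: All cats are teachers.
Conclusion: All stars are teachers.
Fallacy: illicit minor. The minor term (stars) is distributed in the conclusion ('All stars ...') but undistributed in its premise ('Some stars are cats' doesn't cover all stars).
Only 'Some stars are teachers' follows, not 'All'.

Invalid


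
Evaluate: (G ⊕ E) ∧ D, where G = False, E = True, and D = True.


G = False, E = True, D = True
Step 1: G ⊕ E = False XOR True = True
Step 2: True ∧ D = True AND True = True
XOR true when exactly one of G,E is true; then AND with D.

True


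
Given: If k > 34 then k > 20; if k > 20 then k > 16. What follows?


Hypothetical syllogism: P → Q, Q → R ⊢ P → R
Premise 1: k > 34 → k > 20
Premise 2: k > 20 → k > 16
Chain the implications: the middle term (k > 20) links the two.
Conclusion: If k > 34, then k > 16.

If k > 34, then k > 16.


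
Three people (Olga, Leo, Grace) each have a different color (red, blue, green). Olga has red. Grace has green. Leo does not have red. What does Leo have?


From clues:
  Grace → green
  Olga → red
By elimination, Leo gets the remaining.

blue


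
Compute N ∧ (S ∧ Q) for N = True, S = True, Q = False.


N = True, S = True, Q = False
Step 1: S ∧ Q = True AND False = False
Step 2: N ∧ False = True AND False = False
AND is true only when ALL operands are true.

False


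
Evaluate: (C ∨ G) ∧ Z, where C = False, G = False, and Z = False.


C = False, G = False, Z = False
Step 1: C ∨ G = False OR False = False
Step 2: False ∧ Z = False AND False = False
OR is true when at least one operand is true; AND requires both.

False


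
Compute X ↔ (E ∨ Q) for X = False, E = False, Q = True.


X = False, E = False, Q = True
Step 1: E ∨ Q = False OR True = True
Step 2: X ↔ (True): true when both sides have same truth value.
Result: False ↔ True = False

False


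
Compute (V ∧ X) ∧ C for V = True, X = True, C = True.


V = True, X = True, C = True
Step 1: V ∧ X = True AND True = True
Step 2: True ∧ C = True AND True = True
AND is true only when ALL operands are true.

True


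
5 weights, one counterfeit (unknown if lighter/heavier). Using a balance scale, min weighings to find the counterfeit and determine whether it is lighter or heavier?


Let n = 5. 10 possibilities (n weights × lighter/heavier); each weighing has 3 outcomes.
Bound for k weighings: say the first weighing puts j weights on each pan. If it tips, the 2j weighed weights remain suspects (each with a known direction) and k-1 weighings give 3^(k-1) outcomes; 3^(k-1) is odd, so 2j ≤ 3^(k-1) - 1. If it balances, the n - 2j unweighed weights remain with direction unknown: 2(n - 2j) ≤ 3^(k-1) - 1 by the same parity argument. Adding, n ≤ (3^(k-1) - 1) + (3^(k-1) - 1)/2 = (3^k - 3)/2, and the classical three-group strategy achieves this (3 weights in 2 weighings, 12 in 3, 39 in 4, 120 in 5).
So we need the smallest k with (3^k - 3)/2 ≥ 5.
k = 2: (3^2 - 3)/2 = 3 < 5 ✗
k = 3: (3^3 - 3)/2 = 12 ≥ 5 ✓

3


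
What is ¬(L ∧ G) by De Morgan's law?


De Morgan's law: ¬(P ∧ Q) ≡ ¬P ∨ ¬Q
¬(L ∧ G) = ¬L ∨ ¬G

¬L ∨ ¬G


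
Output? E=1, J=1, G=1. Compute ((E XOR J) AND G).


E XOR J = 1^1 = 0
0 AND 1 = 0

0


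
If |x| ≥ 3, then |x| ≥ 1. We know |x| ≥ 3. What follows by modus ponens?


Modus ponens: P → Q, P ⊢ Q
P: |x| ≥ 3
Q: |x| ≥ 1
We have P → Q and P is true.
By modus ponens, Q must be true.

|x| ≥ 1


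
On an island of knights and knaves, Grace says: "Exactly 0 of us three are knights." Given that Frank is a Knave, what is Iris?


Grace claims exactly 0 knights among Grace, Frank, Iris.
Given: Frank is a Knave.

Case 1: Grace is a Knight (tells truth)
  Then exactly 0 of the three are knights.
  Counting Grace, Frank: 1 knight(s) so far. Need -1 more → impossible.
Case 2: Grace is a Knave (lies)
  Then the count is NOT 0.
  If Iris = Knave, count = 0 = 0 → claim would be true, contradicts lie.
  If Iris = Knight, count = 1 ≠ 0 → lie confirmed ✓

Iris is a Knight.

Knight


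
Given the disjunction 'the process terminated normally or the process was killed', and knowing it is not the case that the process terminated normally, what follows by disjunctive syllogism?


Disjunctive syllogism: P ∨ Q, ¬P ⊢ Q
Disjunction: the process terminated normally ∨ the process was killed
We know it is not the case that the process terminated normally.
By disjunctive syllogism, the other disjunct must be true.

The process was killed


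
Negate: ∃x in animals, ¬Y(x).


Original: ∃x ¬Y(x)
Rule: ¬∀→∃, ¬∃→∀, negate predicate.
Negation: ∀x Y(x)

∀x Y(x)


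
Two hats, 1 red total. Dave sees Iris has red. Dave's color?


Total red = 1, Iris = red
Red accounted for: 1
Remaining for Dave: 0
Dave's hat is blue.

blue


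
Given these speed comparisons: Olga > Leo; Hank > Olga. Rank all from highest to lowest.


Constraints: Olga > Leo; Hank > Olga
Method: at each step, the next-highest is the one remaining person who never appears on the smaller side of a constraint between remaining people.
  Step 1: remaining {Hank, Olga, Leo}; on the smaller side: {Olga, Leo} → Hank is next (Hank > Olga).
  Step 2: remaining {Olga, Leo}; on the smaller side: {Leo} → Olga is next (Olga > Leo).
  Step 3: only Leo remains → lowest.
Final ranking (highest to lowest):

Hank > Olga > Leo


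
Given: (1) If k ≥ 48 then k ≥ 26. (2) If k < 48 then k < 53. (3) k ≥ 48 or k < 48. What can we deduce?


Constructive dilemma: (P → Q) ∧ (R → S), P ∨ R ⊢ Q ∨ S
Premise 1: k ≥ 48 → k ≥ 26
Premise 2: k < 48 → k < 53
Premise 3: k ≥ 48 ∨ k < 48
Case 1: Assuming k ≥ 48, then by Premise 1, k ≥ 26.
Case 2: Assuming k < 48, then by Premise 2, k < 53.
Since one of k ≥ 48 or k < 48 must hold, we get k ≥ 26 or k < 53.

k ≥ 26 or k < 53.


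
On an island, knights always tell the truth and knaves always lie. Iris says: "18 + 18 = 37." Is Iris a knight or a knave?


Statement: "18 + 18 = 37."
Actual: 18 + 18 = 36
Claimed: 37
Statement is FALSE → Iris lies → Knave

Knave


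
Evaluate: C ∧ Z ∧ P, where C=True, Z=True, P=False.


C = True, Z = True, P = False
Expression: C ∧ Z ∧ P
Step 1: C ∧ Z = True AND True = True
Step 2: (True) ∧ P = True AND False = False

False


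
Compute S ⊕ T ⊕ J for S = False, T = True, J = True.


S = False, T = True, J = True
Step 1: S ⊕ T = False XOR True = True
Step 2: True ⊕ J = True XOR True = False
XOR is true when an odd number of operands are true.

False


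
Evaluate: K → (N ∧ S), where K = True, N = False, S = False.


K = True, N = False, S = False
Step 1: N ∧ S = False AND False = False
Step 2: K → (False): false only when K=True and consequent=False.
Result: False

False


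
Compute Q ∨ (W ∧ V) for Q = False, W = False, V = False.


Q = False, W = False, V = False
Step 1: W ∧ V = False AND False = False
Step 2: Q ∨ False = False OR False = False
AND evaluated first (higher precedence); then OR applied.

False


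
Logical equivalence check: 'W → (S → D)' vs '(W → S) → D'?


Expression 1: W → (S → D)
Expression 2: (W → S) → D
Truth table (W S D | Expr1 Expr2):
  T T T |   T     T
  T T F |   F     F
  T F T |   T     T
  T F F |   T     T
  F T T |   T     T
  F T F |   T     F   ← differ
  F F T |   T     T
  F F F |   T     F   ← differ
Counterexample: W=F, S=T, D=F gives Expr1 = T but Expr2 = F, so the expressions are NOT logically equivalent.

No


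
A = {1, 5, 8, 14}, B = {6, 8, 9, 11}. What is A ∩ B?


A = {1, 5, 8, 14}
B = {6, 8, 9, 11}
Operation: intersection
Elements in both: 8

{8}


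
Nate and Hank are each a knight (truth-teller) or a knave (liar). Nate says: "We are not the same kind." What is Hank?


Nate says: "We are not the same kind."
Case 1: Nate is a Knight (truth-teller)
  Statement is true → they ARE different → Hank is a Knave
Case 2: Nate is a Knave (liar)
  Statement is false → they are NOT different → Hank is a Knave
In both cases, Hank is a Knave.

Knave


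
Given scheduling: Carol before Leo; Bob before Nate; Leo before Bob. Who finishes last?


Constraints: Carol before Leo; Bob before Nate; Leo before Bob
The last task can have nothing scheduled after it, so it must never appear on the left of a 'before'.
Tasks appearing before some other task: Carol, Bob, Leo.
The only task not in that list is Nate → it is last.

Nate


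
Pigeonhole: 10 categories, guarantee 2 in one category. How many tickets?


Pigeonhole: to guarantee k in one of n categories, need (k-1)×n + 1.
k = 2, n = 10
Minimum = (2-1) × 10 + 1 = 1 × 10 + 1

11


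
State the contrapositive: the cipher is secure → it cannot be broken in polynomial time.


Original: If the cipher is secure, then it cannot be broken in polynomial time
Contrapositive: If ¬Q, then ¬P
Negate Q: not (it cannot be broken in polynomial time)
Negate P: not (the cipher is secure)

If not (it cannot be broken in polynomial time), then not (the cipher is secure).


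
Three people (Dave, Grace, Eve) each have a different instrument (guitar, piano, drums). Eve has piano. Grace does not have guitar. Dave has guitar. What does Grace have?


From clues:
  Eve → piano
  Dave → guitar
By elimination, Grace gets the remaining.

drums


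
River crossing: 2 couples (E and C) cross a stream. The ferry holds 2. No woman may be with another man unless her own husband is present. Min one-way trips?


Label couples E and C.
1. WE+WC → (far: WE,WC; near: HE,HC)
2. WE ←   (far: WC; near: HE,HC,WE)
3. HE+HC → (far: HE,HC,WC; near: WE)
4. HE ←   (far: HC,WC; near: HE,WE)  — HE returns, since WE is alone on near bank
5. HE+WE → (far: all four; near: empty)
Every state respects the constraint.
Minimum trips = 5

5


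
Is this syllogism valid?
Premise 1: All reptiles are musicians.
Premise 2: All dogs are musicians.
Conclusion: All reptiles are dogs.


Premise 1: All reptiles are musicians.
Premise 2: All dogs are musicians.
Conclusion: All reptiles are dogs.
Fallacy: undistributed middle. musicians is predicate in both.
Counterexample: reptiles and dogs could be disjoint subsets of musicians.

Invalid


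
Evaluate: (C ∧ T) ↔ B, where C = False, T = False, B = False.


C = False, T = False, B = False
Step 1: C ∧ T = False AND False = False
Step 2: (False) ↔ B: true when both sides have same truth value.
Result: False ↔ False = True

True


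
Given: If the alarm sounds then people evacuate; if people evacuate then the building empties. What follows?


Hypothetical syllogism: P → Q, Q → R ⊢ P → R
Premise 1: the alarm sounds → people evacuate
Premise 2: people evacuate → the building empties
Chain the implications: the middle term (people evacuate) links the two.
Conclusion: If the alarm sounds, then the building empties.

If the alarm sounds, then the building empties.


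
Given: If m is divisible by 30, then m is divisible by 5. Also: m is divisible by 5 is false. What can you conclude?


Modus tollens: P → Q, ¬Q ⊢ ¬P
P: m is divisible by 30
Q: m is divisible by 5
We have P → Q and Q is false.
By modus tollens, P must be false.

It is not the case that m is divisible by 30


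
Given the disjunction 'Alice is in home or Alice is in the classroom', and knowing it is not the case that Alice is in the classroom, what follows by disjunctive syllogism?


Disjunctive syllogism: P ∨ Q, ¬P ⊢ Q
Disjunction: Alice is in home ∨ Alice is in the classroom
We know it is not the case that Alice is in the classroom.
By disjunctive syllogism, the other disjunct must be true.

Alice is in home


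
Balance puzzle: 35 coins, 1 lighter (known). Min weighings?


Each weighing has 3 outcomes (left heavy / balance / right heavy), so k weighings distinguish at most 3^k cases; splitting into three near-equal groups achieves this.
Need 3^k ≥ 35: 3^3 = 27 < 35 ≤ 3^4 = 81
k = ⌈log₃(35)⌉ = 4

4


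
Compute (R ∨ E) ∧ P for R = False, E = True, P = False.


R = False, E = True, P = False
Step 1: R ∨ E = False OR True = True
Step 2: True ∧ P = True AND False = False
OR is true when at least one operand is true; AND requires both.

False


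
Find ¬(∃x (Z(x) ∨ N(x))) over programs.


Original: ∃x (Z(x) ∨ N(x))
Rule: ¬∀→∃, ¬∃→∀, negate predicate.
Negation: ∀x (¬Z(x) ∧ ¬N(x))

∀x (¬Z(x) ∧ ¬N(x))


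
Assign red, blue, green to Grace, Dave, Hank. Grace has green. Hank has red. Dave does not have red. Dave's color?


From clues:
  Hank → red
  Grace → green
By elimination, Dave gets the remaining.

blue


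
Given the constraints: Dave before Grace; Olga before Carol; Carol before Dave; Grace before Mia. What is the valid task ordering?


Constraints: Dave before Grace; Olga before Carol; Carol before Dave; Grace before Mia
Method: repeatedly schedule the remaining task that has no remaining task required before it.
  Step 1: remaining {Dave, Grace, Mia, Olga, Carol}; every task except Olga still has a predecessor pending → schedule Olga.
  Step 2: remaining {Dave, Grace, Mia, Carol}; every task except Carol still has a predecessor pending → schedule Carol.
  Step 3: remaining {Dave, Grace, Mia}; every task except Dave still has a predecessor pending → schedule Dave.
  Step 4: remaining {Grace, Mia}; every task except Grace still has a predecessor pending → schedule Grace.
  Step 5: only Mia remains → schedule Mia.
Resulting order:

Olga → Carol → Dave → Grace → Mia


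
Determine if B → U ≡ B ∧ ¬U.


Expression 1: B → U
Expression 2: B ∧ ¬U
Truth table (B U | Expr1 Expr2):
  T T |   T     F   ← differ
  T F |   F     T   ← differ
  F T |   T     F   ← differ
  F F |   T     F   ← differ
Counterexample: B=T, U=T gives Expr1 = T but Expr2 = F, so the expressions are NOT logically equivalent.

No


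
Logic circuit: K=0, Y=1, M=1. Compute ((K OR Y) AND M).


K OR Y = 0|1 = 1
1 AND 1 = 1

1


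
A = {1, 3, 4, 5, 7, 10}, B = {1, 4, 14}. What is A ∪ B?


A = {1, 3, 4, 5, 7, 10}
B = {1, 4, 14}
Operation: union
All elements combined: 1, 3, 4, 5, 7, 10, 14

{1, 3, 4, 5, 7, 10, 14}


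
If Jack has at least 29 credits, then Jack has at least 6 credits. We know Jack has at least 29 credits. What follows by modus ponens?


Modus ponens: P → Q, P ⊢ Q
P: Jack has at least 29 credits
Q: Jack has at least 6 credits
We have P → Q and P is true.
By modus ponens, Q must be true.

Jack has at least 6 credits


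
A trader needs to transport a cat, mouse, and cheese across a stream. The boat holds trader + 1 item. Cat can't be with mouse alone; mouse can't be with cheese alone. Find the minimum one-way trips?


1. trader+mouse → 2. trader ← 3. trader+cat → 4. trader+mouse ← 5. trader+cheese → 6. trader ← 7. trader+mouse →
Minimum trips = 7

7


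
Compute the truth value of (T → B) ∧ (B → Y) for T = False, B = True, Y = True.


T = False, B = True, Y = True
Step 1: T → B is false only when T=True and B=False. Result: True
Step 2: B → Y is false only when B=True and Y=False. Result: True
Step 3: True ∧ True = True

True


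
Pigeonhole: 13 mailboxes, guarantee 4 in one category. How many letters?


Pigeonhole: to guarantee k in one of n categories, need (k-1)×n + 1.
k = 4, n = 13
Minimum = (4-1) × 13 + 1 = 3 × 13 + 1

40


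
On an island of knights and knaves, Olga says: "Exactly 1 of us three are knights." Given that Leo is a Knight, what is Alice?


Olga claims exactly 1 knights among Olga, Leo, Alice.
Given: Leo is a Knight.

Case 1: Olga is a Knight (tells truth)
  Then exactly 1 of the three are knights.
  Counting Olga, Leo: 2 knight(s) so far. Need -1 more → impossible.
Case 2: Olga is a Knave (lies)
  Then the count is NOT 1.
  If Alice = Knave, count = 1 = 1 → claim would be true, contradicts lie.
  If Alice = Knight, count = 2 ≠ 1 → lie confirmed ✓

Alice is a Knight.

Knight


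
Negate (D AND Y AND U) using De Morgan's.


De Morgan's law: ¬(P ∧ Q ∧ R) ≡ ¬P ∨ ¬Q ∨ ¬R
¬(D ∧ Y ∧ U) = ¬D ∨ ¬Y ∨ ¬U

¬D ∨ ¬Y ∨ ¬U


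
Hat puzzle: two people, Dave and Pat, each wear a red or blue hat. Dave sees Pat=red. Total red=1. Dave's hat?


Total red = 1, Pat = red
Red accounted for: 1
Remaining for Dave: 0
Dave's hat is blue.

blue


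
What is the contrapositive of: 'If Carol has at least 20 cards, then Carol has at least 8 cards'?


Original: If Carol has at least 20 cards, then Carol has at least 8 cards
Contrapositive: If ¬Q, then ¬P
Negate Q: not (Carol has at least 8 cards)
Negate P: not (Carol has at least 20 cards)

If not (Carol has at least 8 cards), then not (Carol has at least 20 cards).


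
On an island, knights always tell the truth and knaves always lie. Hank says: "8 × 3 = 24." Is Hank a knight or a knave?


Statement: "8 × 3 = 24."
Actual: 8 × 3 = 24
Claimed: 24
Statement is TRUE → Hank tells the truth → Knight

Knight


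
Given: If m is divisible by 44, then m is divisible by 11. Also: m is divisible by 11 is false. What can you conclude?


Modus tollens: P → Q, ¬Q ⊢ ¬P
P: m is divisible by 44
Q: m is divisible by 11
We have P → Q and Q is false.
By modus tollens, P must be false.

It is not the case that m is divisible by 44


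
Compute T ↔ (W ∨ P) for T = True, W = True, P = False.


T = True, W = True, P = False
Step 1: W ∨ P = True OR False = True
Step 2: T ↔ (True): true when both sides have same truth value.
Result: True ↔ True = True

True


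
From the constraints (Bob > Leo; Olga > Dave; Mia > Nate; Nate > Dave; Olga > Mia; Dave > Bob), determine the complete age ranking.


Constraints: Bob > Leo; Olga > Dave; Mia > Nate; Nate > Dave; Olga > Mia; Dave > Bob
Method: at each step, the next-highest is the one remaining person who never appears on the smaller side of a constraint between remaining people.
  Step 1: remaining {Leo, Mia, Nate, Bob, Dave, Olga}; on the smaller side: {Leo, Mia, Nate, Bob, Dave} → Olga is next (Olga > Dave; Olga > Mia).
  Step 2: remaining {Leo, Mia, Nate, Bob, Dave}; on the smaller side: {Leo, Nate, Bob, Dave} → Mia is next (Mia > Nate).
  Step 3: remaining {Leo, Nate, Bob, Dave}; on the smaller side: {Leo, Bob, Dave} → Nate is next (Nate > Dave).
  Step 4: remaining {Leo, Bob, Dave}; on the smaller side: {Leo, Bob} → Dave is next (Dave > Bob).
  Step 5: remaining {Leo, Bob}; on the smaller side: {Leo} → Bob is next (Bob > Leo).
  Step 6: only Leo remains → lowest.
Final ranking (highest to lowest):

Olga > Mia > Nate > Dave > Bob > Leo


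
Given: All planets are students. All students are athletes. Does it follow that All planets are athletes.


Premise 1: All planets are students.
Premise 2: All students are athletes.
Conclusion: All planets are athletes.
Barbara syllogism (AAA-1): All A are B, All B are C → All A are C.
Middle term (students) distributed in premise 2.

Valid


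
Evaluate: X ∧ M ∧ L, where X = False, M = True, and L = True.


X = False, M = True, L = True
Step 1: X ∧ M = False AND True = False
Step 2: (False) ∧ L = (False) AND True = False
AND is true only when ALL operands are true.

False


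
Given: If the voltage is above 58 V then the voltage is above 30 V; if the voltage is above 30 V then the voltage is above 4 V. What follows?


Hypothetical syllogism: P → Q, Q → R ⊢ P → R
Premise 1: the voltage is above 58 V → the voltage is above 30 V
Premise 2: the voltage is above 30 V → the voltage is above 4 V
Chain the implications: the middle term (the voltage is above 30 V) links the two.
Conclusion: If the voltage is above 58 V, then the voltage is above 4 V.

If the voltage is above 58 V, then the voltage is above 4 V.


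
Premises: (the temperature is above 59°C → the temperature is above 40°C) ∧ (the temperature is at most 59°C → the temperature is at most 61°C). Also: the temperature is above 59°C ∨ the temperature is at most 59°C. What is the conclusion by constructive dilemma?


Constructive dilemma: (P → Q) ∧ (R → S), P ∨ R ⊢ Q ∨ S
Premise 1: the temperature is above 59°C → the temperature is above 40°C
Premise 2: the temperature is at most 59°C → the temperature is at most 61°C
Premise 3: the temperature is above 59°C ∨ the temperature is at most 59°C
Case 1: Assuming the temperature is above 59°C, then by Premise 1, the temperature is above 40°C.
Case 2: Assuming the temperature is at most 59°C, then by Premise 2, the temperature is at most 61°C.
Since one of the temperature is above 59°C or the temperature is at most 59°C must hold, we get the temperature is above 40°C or the temperature is at most 61°C.

The temperature is above 40°C or the temperature is at most 61°C.


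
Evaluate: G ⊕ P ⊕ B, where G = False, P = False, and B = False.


G = False, P = False, B = False
Step 1: G ⊕ P = False XOR False = False
Step 2: False ⊕ B = False XOR False = False
XOR is true when an odd number of operands are true.

False


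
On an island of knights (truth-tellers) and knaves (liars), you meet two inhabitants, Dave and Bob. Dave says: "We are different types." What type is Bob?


Dave says: "We are different types."
Case 1: Dave is a Knight (truth-teller)
  Statement is true → they ARE different → Bob is a Knave
Case 2: Dave is a Knave (liar)
  Statement is false → they are NOT different → Bob is a Knave
In both cases, Bob is a Knave.

Knave


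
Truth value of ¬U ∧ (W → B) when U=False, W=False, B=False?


U = False, W = False, B = False
Expression: ¬U ∧ (W → B)
Step 1: ¬U = NOT False = True
Step 2: W → B = False → False (false only if W=True, B=False) = True
Step 3: (True) ∧ (True) = True AND True = True

True


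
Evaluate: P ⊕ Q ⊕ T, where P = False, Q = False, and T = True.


P = False, Q = False, T = True
Step 1: P ⊕ Q = False XOR False = False
Step 2: False ⊕ T = False XOR True = True
XOR is true when an odd number of operands are true.

True


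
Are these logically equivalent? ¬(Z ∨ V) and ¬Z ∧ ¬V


Expression 1: ¬(Z ∨ V)
Expression 2: ¬Z ∧ ¬V
Truth table (Z V | Expr1 Expr2):
  T T |   F     F
  T F |   F     F
  F T |   F     F
  F F |   T     T
All 4 rows agree, so the expressions are logically equivalent.

Yes


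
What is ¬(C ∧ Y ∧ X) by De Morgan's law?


De Morgan's law: ¬(P ∧ Q ∧ R) ≡ ¬P ∨ ¬Q ∨ ¬R
¬(C ∧ Y ∧ X) = ¬C ∨ ¬Y ∨ ¬X

¬C ∨ ¬Y ∨ ¬X


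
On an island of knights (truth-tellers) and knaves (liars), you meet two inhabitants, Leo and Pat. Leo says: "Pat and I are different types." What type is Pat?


Leo says: "Pat and I are different types."
Case 1: Leo is a Knight (truth-teller)
  Statement is true → they ARE different → Pat is a Knave
Case 2: Leo is a Knave (liar)
  Statement is false → they are NOT different → Pat is a Knave
In both cases, Pat is a Knave.

Knave


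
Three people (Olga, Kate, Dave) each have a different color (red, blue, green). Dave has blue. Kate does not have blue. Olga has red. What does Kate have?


From clues:
  Dave → blue
  Olga → red
By elimination, Kate gets the remaining.

green


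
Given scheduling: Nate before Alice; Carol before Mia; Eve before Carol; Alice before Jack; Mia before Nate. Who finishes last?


Constraints: Nate before Alice; Carol before Mia; Eve before Carol; Alice before Jack; Mia before Nate
The last task can have nothing scheduled after it, so it must never appear on the left of a 'before'.
Tasks appearing before some other task: Nate, Carol, Eve, Alice, Mia.
The only task not in that list is Jack → it is last.

Jack


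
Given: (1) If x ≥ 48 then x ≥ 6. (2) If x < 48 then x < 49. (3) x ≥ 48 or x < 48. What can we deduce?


Constructive dilemma: (P → Q) ∧ (R → S), P ∨ R ⊢ Q ∨ S
Premise 1: x ≥ 48 → x ≥ 6
Premise 2: x < 48 → x < 49
Premise 3: x ≥ 48 ∨ x < 48
Case 1: Assuming x ≥ 48, then by Premise 1, x ≥ 6.
Case 2: Assuming x < 48, then by Premise 2, x < 49.
Since one of x ≥ 48 or x < 48 must hold, we get x ≥ 6 or x < 49.

x ≥ 6 or x < 49.


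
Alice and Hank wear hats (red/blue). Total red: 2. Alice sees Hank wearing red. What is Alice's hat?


Total red = 2, Hank = red
Red accounted for: 1
Remaining for Alice: 1
Alice's hat is red.

red


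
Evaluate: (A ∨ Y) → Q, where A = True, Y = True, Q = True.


A = True, Y = True, Q = True
Step 1: A ∨ Y = True OR True = True
Step 2: (True) → Q: false only when antecedent=True and Q=False.
Result: True

True


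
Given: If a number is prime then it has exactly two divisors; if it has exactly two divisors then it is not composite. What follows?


Hypothetical syllogism: P → Q, Q → R ⊢ P → R
Premise 1: a number is prime → it has exactly two divisors
Premise 2: it has exactly two divisors → it is not composite
Chain the implications: the middle term (it has exactly two divisors) links the two.
Conclusion: If a number is prime, then it is not composite.

If a number is prime, then it is not composite.


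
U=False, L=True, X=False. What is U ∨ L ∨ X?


U = False, L = True, X = False
Expression: U ∨ L ∨ X
Step 1: U ∨ L = False OR True = True
Step 2: (True) ∨ X = True OR False = True

True


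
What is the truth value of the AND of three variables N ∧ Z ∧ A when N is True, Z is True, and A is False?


N = True, Z = True, A = False
Step 1: N ∧ Z = True AND True = True
Step 2: (True) ∧ A = (True) AND False = False
AND is true only when ALL operands are true.

False


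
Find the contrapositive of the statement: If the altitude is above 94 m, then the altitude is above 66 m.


Original: If the altitude is above 94 m, then the altitude is above 66 m
Contrapositive: If ¬Q, then ¬P
Negate Q: not (the altitude is above 66 m)
Negate P: not (the altitude is above 94 m)

If not (the altitude is above 66 m), then not (the altitude is above 94 m).


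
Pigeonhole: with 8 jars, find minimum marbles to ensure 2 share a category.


Pigeonhole: to guarantee k in one of n categories, need (k-1)×n + 1.
k = 2, n = 8
Minimum = (2-1) × 8 + 1 = 1 × 8 + 1

9


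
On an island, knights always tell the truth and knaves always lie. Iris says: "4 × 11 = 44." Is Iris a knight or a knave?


Statement: "4 × 11 = 44."
Actual: 4 × 11 = 44
Claimed: 44
Statement is TRUE → Iris tells the truth → Knight

Knight


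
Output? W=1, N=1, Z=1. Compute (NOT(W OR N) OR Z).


W OR N = 1
NOT(1) = 0
0 OR 1 = 1

1


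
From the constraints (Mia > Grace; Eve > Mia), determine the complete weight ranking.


Constraints: Mia > Grace; Eve > Mia
Method: at each step, the next-highest is the one remaining person who never appears on the smaller side of a constraint between remaining people.
  Step 1: remaining {Mia, Eve, Grace}; on the smaller side: {Mia, Grace} → Eve is next (Eve > Mia).
  Step 2: remaining {Mia, Grace}; on the smaller side: {Grace} → Mia is next (Mia > Grace).
  Step 3: only Grace remains → lowest.
Final ranking (highest to lowest):

Eve > Mia > Grace


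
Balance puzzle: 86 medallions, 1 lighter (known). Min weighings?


Each weighing has 3 outcomes (left heavy / balance / right heavy), so k weighings distinguish at most 3^k cases; splitting into three near-equal groups achieves this.
Need 3^k ≥ 86: 3^4 = 81 < 86 ≤ 3^5 = 243
k = ⌈log₃(86)⌉ = 5

5


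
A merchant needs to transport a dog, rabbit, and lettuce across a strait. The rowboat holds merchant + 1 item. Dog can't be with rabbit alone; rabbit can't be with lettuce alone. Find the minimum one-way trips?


1. merchant+rabbit → 2. merchant ← 3. merchant+dog → 4. merchant+rabbit ← 5. merchant+lettuce → 6. merchant ← 7. merchant+rabbit →
Minimum trips = 7

7


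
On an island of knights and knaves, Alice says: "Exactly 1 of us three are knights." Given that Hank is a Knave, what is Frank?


Alice claims exactly 1 knights among Alice, Hank, Frank.
Given: Hank is a Knave.

Case 1: Alice is a Knight (tells truth)
  Then exactly 1 of the three are knights.
  Counting Alice, Hank: 1 knight(s) so far. Need 0 more → Frank = Knave.
Case 2: Alice is a Knave (lies)
  Then the count is NOT 1.
  If Frank = Knight, count = 1 = 1 → claim would be true, contradicts lie.
  If Frank = Knave, count = 0 ≠ 1 → lie confirmed ✓

Frank is a Knave.

Knave


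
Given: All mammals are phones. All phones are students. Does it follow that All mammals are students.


Premise 1: All mammals are phones.
Premise 2: All phones are students.
Conclusion: All mammals are students.
Barbara syllogism (AAA-1): All A are B, All B are C → All A are C.
Middle term (phones) distributed in premise 2.

Valid


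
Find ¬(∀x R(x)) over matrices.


Original: ∀x R(x)
Rule: ¬∀→∃, ¬∃→∀, negate predicate.
Negation: ∃x ¬R(x)

∃x ¬R(x)


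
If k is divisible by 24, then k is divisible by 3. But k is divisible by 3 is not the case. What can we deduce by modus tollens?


Modus tollens: P → Q, ¬Q ⊢ ¬P
P: k is divisible by 24
Q: k is divisible by 3
We have P → Q and Q is false.
By modus tollens, P must be false.

It is not the case that k is divisible by 24


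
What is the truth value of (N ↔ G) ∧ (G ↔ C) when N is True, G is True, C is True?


N = True, G = True, C = True
Step 1: N ↔ G is true when N and G have the same value. Result: True
Step 2: G ↔ C is true when G and C have the same value. Result: True
Step 3: True ∧ True = True

True


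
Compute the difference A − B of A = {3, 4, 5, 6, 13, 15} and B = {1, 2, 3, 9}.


A = {3, 4, 5, 6, 13, 15}
B = {1, 2, 3, 9}
Operation: difference A − B
In A but not B: 4, 5, 6, 13, 15

{4, 5, 6, 13, 15}


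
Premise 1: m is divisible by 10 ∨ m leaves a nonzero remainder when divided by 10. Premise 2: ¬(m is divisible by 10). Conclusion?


Disjunctive syllogism: P ∨ Q, ¬P ⊢ Q
Disjunction: m is divisible by 10 ∨ m leaves a nonzero remainder when divided by 10
We know it is not the case that m is divisible by 10.
By disjunctive syllogism, the other disjunct must be true.

m leaves a nonzero remainder when divided by 10


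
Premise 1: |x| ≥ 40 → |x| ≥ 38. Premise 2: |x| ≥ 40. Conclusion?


Modus ponens: P → Q, P ⊢ Q
P: |x| ≥ 40
Q: |x| ≥ 38
We have P → Q and P is true.
By modus ponens, Q must be true.

|x| ≥ 38


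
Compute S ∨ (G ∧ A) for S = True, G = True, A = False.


S = True, G = True, A = False
Step 1: G ∧ A = True AND False = False
Step 2: S ∨ False = True OR False = True
AND evaluated first (higher precedence); then OR applied.

True


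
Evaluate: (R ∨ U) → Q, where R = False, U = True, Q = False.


R = False, U = True, Q = False
Step 1: R ∨ U = False OR True = True
Step 2: (True) → Q: false only when antecedent=True and Q=False.
Result: False

False


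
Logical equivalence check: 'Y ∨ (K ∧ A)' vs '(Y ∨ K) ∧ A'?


Expression 1: Y ∨ (K ∧ A)
Expression 2: (Y ∨ K) ∧ A
Truth table (Y K A | Expr1 Expr2):
  T T T |   T     T
  T T F |   T     F   ← differ
  T F T |   T     T
  T F F |   T     F   ← differ
  F T T |   T     T
  F T F |   F     F
  F F T |   F     F
  F F F |   F     F
Counterexample: Y=T, K=T, A=F gives Expr1 = T but Expr2 = F, so the expressions are NOT logically equivalent.

No
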